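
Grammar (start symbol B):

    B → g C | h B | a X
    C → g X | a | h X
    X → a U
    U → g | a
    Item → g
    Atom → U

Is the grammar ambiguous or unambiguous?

Unambiguous

Only B, C, X, U are reachable from B; ignoring the rest: Restricted to the reachable nonterminals, every rule has the form A → t or A → t B, and no two rules for the same A share a first terminal. The grammar encodes a DFA — one run per string.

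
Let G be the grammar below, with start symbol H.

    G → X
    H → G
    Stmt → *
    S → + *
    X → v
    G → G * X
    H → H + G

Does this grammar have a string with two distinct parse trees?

Unambiguous

(S, Stmt are unreachable from H, so their rules don't affect L(H).) The grammar is stratified — H handles '+' (left-recursive), G handles '*', X atoms. Each operator has a fixed associativity and precedence level, so every string has one parse.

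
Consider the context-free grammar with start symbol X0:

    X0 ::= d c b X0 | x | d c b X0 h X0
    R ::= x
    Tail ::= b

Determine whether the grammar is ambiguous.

Ambiguous

Witness: d c b d c b x h x

Derivation 1: X0 ⇒ d c b X0 ⇒ d c b d c b X0 h X0 ⇒ d c b d c b x h X0 ⇒ d c b d c b x h x
Derivation 2: X0 ⇒ d c b X0 h X0 ⇒ d c b d c b X0 h X0 ⇒ d c b d c b x h X0 ⇒ d c b d c b x h x

Two distinct leftmost derivations for the same string.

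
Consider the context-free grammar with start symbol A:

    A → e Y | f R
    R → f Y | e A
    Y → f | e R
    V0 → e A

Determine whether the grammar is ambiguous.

Unambiguous

Only A, R, Y are reachable from A; ignoring the rest: Each reachable nonterminal has at most one production per leading terminal, and all productions are right-linear; the derivation is determined token-by-token.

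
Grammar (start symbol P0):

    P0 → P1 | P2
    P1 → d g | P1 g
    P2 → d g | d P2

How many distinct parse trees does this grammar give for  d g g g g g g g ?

Parse trees for d g g g g g g g:
  [P0 [P1 [P1 [P1 [P1 [P1 [P1 [P1 d g] g] g] g] g] g] g]]

1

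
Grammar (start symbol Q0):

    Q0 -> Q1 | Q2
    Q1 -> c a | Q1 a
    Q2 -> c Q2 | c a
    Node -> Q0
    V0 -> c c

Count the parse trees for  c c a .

1

Parse trees for c c a:
  [Q0 [Q2 c [Q2 c a]]]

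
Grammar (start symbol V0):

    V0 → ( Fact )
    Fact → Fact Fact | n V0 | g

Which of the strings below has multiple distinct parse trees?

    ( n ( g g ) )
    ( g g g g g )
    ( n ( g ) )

( n ( g g ) ): 1 tree
( g g g g g ): 14 trees
( n ( g ) ): 1 tree

( g g g g g )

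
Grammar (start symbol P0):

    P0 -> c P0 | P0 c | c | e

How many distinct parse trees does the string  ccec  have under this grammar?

Parse trees for ccec:
  [P0 c [P0 c [P0 [P0 e] c]]]
  [P0 c [P0 [P0 c [P0 e]] c]]
  [P0 [P0 c [P0 c [P0 e]]] c]

3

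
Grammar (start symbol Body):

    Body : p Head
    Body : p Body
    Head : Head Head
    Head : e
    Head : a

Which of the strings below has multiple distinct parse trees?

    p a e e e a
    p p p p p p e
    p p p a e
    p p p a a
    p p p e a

p a e e e a

p a e e e a: 14 trees
p p p p p p e: 1 tree
p p p a e: 1 tree
p p p a a: 1 tree
p p p e a: 1 tree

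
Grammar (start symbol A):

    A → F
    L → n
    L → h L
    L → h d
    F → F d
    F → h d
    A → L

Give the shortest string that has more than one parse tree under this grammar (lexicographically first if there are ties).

h d

length 1: no string has ≥2 trees
length 2: h d has 2 parse trees

Two derivations of h d:
  A ⇒ F ⇒ h d
  A ⇒ L ⇒ h d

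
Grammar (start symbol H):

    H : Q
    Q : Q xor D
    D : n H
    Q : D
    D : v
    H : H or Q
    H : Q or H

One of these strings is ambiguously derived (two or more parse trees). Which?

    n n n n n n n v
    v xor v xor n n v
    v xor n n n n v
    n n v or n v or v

n n n n n n n v: 1 tree
v xor v xor n n v: 1 tree
v xor n n n n v: 1 tree
n n v or n v or v: 36 trees

n n v or n v or v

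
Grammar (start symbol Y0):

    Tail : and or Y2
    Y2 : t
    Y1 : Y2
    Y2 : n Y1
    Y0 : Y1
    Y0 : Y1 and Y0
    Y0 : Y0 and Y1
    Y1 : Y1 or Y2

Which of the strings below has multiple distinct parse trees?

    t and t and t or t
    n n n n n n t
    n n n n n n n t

t and t and t or t: 4 trees
n n n n n n t: 1 tree
n n n n n n n t: 1 tree

t and t and t or t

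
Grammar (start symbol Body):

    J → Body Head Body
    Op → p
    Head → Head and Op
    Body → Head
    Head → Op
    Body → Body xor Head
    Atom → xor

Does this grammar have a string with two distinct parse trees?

Unambiguous

Only Body, Head, Op are reachable from Body; ignoring the rest: This is a standard precedence ladder (Body over Head over Op), with each level left-recursive on its own operator ('xor' at Body, 'and' at Head). That structure is LR(1), hence unambiguous.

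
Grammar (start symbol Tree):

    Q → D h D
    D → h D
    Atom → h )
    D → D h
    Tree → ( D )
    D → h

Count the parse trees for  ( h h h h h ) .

16

Parse trees for ( h h h h h ) (showing first 6 of 16):
  [Tree ( [D h [D h [D h [D h [D h]]]]] )]
  [Tree ( [D h [D h [D h [D [D h] h]]]] )]
  [Tree ( [D h [D h [D [D h [D h]] h]]] )]
  [Tree ( [D h [D h [D [D [D h] h] h]]] )]
  [Tree ( [D h [D [D h [D h [D h]]] h]] )]
  [Tree ( [D h [D [D h [D [D h] h]] h]] )]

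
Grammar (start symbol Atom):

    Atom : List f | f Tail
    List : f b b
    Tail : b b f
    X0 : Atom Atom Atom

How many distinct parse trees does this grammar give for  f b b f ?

2

Parse trees for f b b f:
  [Atom [List f b b] f]
  [Atom f [Tail b b f]]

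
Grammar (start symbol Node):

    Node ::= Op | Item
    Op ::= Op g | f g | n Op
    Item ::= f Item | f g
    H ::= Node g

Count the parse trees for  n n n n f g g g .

15

Parse trees for n n n n f g g g (showing first 6 of 15):
  [Node [Op [Op [Op n [Op n [Op n [Op n [Op f g]]]]] g] g]]
  [Node [Op [Op n [Op [Op n [Op n [Op n [Op f g]]]] g]] g]]
  [Node [Op [Op n [Op n [Op [Op n [Op n [Op f g]]] g]]] g]]
  [Node [Op [Op n [Op n [Op n [Op [Op n [Op f g]] g]]]] g]]
  [Node [Op [Op n [Op n [Op n [Op n [Op [Op f g] g]]]]] g]]
  [Node [Op n [Op [Op [Op n [Op n [Op n [Op f g]]]] g] g]]]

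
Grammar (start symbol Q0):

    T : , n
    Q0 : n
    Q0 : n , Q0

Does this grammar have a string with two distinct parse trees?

Unambiguous

Only Q0 is reachable from Q0; ignoring the rest: The reachable grammar is A → atom sep A | atom. Each atom is followed by either the separator (recurse) or end-of-string (stop) — no choice point.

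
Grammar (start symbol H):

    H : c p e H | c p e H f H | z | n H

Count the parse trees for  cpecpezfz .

2

Parse trees for cpecpezfz:
  [H c p e [H c p e [H z] f [H z]]]
  [H c p e [H c p e [H z]] f [H z]]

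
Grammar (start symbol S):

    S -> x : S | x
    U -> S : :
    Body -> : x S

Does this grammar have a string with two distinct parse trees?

Only S is reachable from S; ignoring the rest: The reachable grammar is A → atom sep A | atom. Each atom is followed by either the separator (recurse) or end-of-string (stop) — no choice point.

Unambiguous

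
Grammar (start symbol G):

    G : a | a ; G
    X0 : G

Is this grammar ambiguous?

(X0 is unreachable from G, so its rules don't affect L(G).) The reachable grammar is A → atom sep A | atom. Each atom is followed by either the separator (recurse) or end-of-string (stop) — no choice point.

Unambiguous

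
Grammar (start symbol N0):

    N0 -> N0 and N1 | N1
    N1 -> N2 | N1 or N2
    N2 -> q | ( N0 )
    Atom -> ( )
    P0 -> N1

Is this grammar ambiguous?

Unambiguous

(Atom, P0 are unreachable from N0, so their rules don't affect L(N0).) The grammar is stratified — N0 handles 'and' (left-recursive), N1 handles 'or', N2 atoms. Each operator has a fixed associativity and precedence level, so every string has one parse.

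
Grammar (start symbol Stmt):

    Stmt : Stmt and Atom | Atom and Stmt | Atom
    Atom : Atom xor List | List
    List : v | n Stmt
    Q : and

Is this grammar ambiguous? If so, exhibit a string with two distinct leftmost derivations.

Ambiguous

Witness: v and v

Derivation 1: Stmt ⇒ Stmt and Atom ⇒ Atom and Atom ⇒ List and Atom ⇒ v and Atom ⇒ v and List ⇒ v and v
Derivation 2: Stmt ⇒ Atom and Stmt ⇒ List and Stmt ⇒ v and Stmt ⇒ v and Atom ⇒ v and List ⇒ v and v

Two distinct leftmost derivations for the same string.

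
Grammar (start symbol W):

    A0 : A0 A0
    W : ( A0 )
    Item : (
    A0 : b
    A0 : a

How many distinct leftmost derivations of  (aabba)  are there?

Parse trees for (aabba) (showing first 6 of 14):
  [W ( [A0 [A0 a] [A0 [A0 a] [A0 [A0 b] [A0 [A0 b] [A0 a]]]]] )]
  [W ( [A0 [A0 a] [A0 [A0 a] [A0 [A0 [A0 b] [A0 b]] [A0 a]]]] )]
  [W ( [A0 [A0 a] [A0 [A0 [A0 a] [A0 b]] [A0 [A0 b] [A0 a]]]] )]
  [W ( [A0 [A0 a] [A0 [A0 [A0 a] [A0 [A0 b] [A0 b]]] [A0 a]]] )]
  [W ( [A0 [A0 a] [A0 [A0 [A0 [A0 a] [A0 b]] [A0 b]] [A0 a]]] )]
  [W ( [A0 [A0 [A0 a] [A0 a]] [A0 [A0 b] [A0 [A0 b] [A0 a]]]] )]

14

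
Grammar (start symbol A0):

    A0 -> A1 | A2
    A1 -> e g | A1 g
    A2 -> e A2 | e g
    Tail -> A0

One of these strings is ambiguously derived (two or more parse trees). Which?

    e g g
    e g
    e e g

e g

e g g: 1 tree
e g: 2 trees
e e g: 1 tree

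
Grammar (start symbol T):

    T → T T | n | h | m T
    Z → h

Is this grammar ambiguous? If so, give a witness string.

Ambiguous

Witness: h h h

Derivation 1: T ⇒ T T ⇒ T T T ⇒ h T T ⇒ h h T ⇒ h h h
Derivation 2: T ⇒ T T ⇒ h T ⇒ h T T ⇒ h h T ⇒ h h h

Two distinct leftmost derivations for the same string.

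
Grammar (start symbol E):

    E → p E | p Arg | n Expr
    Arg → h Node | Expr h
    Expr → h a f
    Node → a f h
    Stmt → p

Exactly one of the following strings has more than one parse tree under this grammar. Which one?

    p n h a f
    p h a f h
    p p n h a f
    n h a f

p n h a f: 1 tree
p h a f h: 2 trees
p p n h a f: 1 tree
n h a f: 1 tree

p h a f h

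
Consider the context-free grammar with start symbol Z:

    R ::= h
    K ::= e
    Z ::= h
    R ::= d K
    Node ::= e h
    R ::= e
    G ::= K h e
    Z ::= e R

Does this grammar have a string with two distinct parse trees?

Unambiguous

Only Z, R, K are reachable from Z; ignoring the rest: The reachable rules are right-linear with at most one rule per (nonterminal, next-terminal) pair. Each input token forces the next rule, so parsing is deterministic.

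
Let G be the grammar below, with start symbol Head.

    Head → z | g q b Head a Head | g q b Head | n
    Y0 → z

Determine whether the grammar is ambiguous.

Ambiguous

Witness: g q b g q b n a n

Derivation 1: Head ⇒ g q b Head a Head ⇒ g q b g q b Head a Head ⇒ g q b g q b n a Head ⇒ g q b g q b n a n
Derivation 2: Head ⇒ g q b Head ⇒ g q b g q b Head a Head ⇒ g q b g q b n a Head ⇒ g q b g q b n a n

Two distinct leftmost derivations for the same string.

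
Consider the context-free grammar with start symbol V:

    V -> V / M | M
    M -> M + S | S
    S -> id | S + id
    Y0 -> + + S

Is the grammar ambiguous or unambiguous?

Ambiguous

Witness: id + id

Derivation 1: V ⇒ M ⇒ M + S ⇒ S + S ⇒ id + S ⇒ id + id
Derivation 2: V ⇒ M ⇒ S ⇒ S + id ⇒ id + id

Two distinct leftmost derivations for the same string.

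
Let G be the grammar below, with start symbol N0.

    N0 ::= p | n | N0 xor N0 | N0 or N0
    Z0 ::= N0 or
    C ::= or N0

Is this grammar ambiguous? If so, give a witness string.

Witness: n or n or n

Derivation 1: N0 ⇒ N0 or N0 ⇒ n or N0 ⇒ n or N0 or N0 ⇒ n or n or N0 ⇒ n or n or n
Derivation 2: N0 ⇒ N0 or N0 ⇒ N0 or N0 or N0 ⇒ n or N0 or N0 ⇒ n or n or N0 ⇒ n or n or n

Two distinct leftmost derivations for the same string.

Ambiguous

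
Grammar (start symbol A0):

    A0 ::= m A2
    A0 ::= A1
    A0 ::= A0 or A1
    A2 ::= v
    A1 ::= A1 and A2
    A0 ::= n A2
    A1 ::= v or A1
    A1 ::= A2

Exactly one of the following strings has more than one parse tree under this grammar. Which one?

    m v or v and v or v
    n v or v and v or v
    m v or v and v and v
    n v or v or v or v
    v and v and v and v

n v or v or v or v

m v or v and v or v: 1 tree
n v or v and v or v: 1 tree
m v or v and v and v: 1 tree
n v or v or v or v: 4 trees
v and v and v and v: 1 tree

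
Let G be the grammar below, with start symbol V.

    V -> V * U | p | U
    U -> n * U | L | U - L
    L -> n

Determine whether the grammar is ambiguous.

Ambiguous

Witness: n * n

Derivation 1: V ⇒ V * U ⇒ U * U ⇒ L * U ⇒ n * U ⇒ n * L ⇒ n * n
Derivation 2: V ⇒ U ⇒ n * U ⇒ n * L ⇒ n * n

Two distinct leftmost derivations for the same string.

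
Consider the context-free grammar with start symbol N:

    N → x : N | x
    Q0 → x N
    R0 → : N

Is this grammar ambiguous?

Unambiguous

(Q0, R0 are unreachable from N, so their rules don't affect L(N).) Right-recursive list with a separator: after each atom, whether the separator follows determines the rule. One parse per string.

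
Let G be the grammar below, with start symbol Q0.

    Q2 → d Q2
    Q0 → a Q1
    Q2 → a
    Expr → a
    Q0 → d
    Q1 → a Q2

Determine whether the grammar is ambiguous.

Unambiguous

(Expr is unreachable from Q0, so its rules don't affect L(Q0).) Each reachable nonterminal has at most one production per leading terminal, and all productions are right-linear; the derivation is determined token-by-token.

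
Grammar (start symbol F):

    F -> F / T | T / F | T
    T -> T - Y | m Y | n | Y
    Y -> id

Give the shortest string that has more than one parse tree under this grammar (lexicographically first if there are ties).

length 1: no string has ≥2 trees
length 2: no string has ≥2 trees
length 3: id / id has 2 parse trees

Two derivations of id / id:
  F ⇒ F / T ⇒ T / T ⇒ Y / T ⇒ id / T ⇒ id / Y ⇒ id / id
  F ⇒ T / F ⇒ Y / F ⇒ id / F ⇒ id / T ⇒ id / Y ⇒ id / id

id / id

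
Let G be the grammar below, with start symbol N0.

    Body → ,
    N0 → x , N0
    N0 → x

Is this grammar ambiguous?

Only N0 is reachable from N0; ignoring the rest: Right-recursive list with a separator: after each atom, whether the separator follows determines the rule. One parse per string.

Unambiguous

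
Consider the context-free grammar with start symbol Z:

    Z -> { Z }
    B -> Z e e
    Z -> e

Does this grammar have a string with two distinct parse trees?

Unambiguous

(B is unreachable from Z, so its rules don't affect L(Z).) Each string is a nest of matched brackets around a single atom. An opening bracket forces the recursive rule; an atom forces the base rule.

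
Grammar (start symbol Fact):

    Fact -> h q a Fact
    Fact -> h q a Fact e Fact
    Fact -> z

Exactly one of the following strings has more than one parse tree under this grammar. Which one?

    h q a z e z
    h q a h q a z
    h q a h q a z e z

h q a h q a z e z

h q a z e z: 1 tree
h q a h q a z: 1 tree
h q a h q a z e z: 2 trees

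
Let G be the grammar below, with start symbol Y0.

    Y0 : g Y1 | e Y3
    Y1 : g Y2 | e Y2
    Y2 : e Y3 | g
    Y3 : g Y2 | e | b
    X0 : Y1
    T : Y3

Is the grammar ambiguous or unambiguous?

Only Y0, Y1, Y2, Y3 are reachable from Y0; ignoring the rest: The reachable rules are right-linear with at most one rule per (nonterminal, next-terminal) pair. Each input token forces the next rule, so parsing is deterministic.

Unambiguous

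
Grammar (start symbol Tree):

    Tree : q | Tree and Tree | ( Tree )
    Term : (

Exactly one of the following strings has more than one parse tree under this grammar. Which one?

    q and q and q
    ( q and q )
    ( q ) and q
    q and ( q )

q and q and q: 2 trees
( q and q ): 1 tree
( q ) and q: 1 tree
q and ( q ): 1 tree

q and q and q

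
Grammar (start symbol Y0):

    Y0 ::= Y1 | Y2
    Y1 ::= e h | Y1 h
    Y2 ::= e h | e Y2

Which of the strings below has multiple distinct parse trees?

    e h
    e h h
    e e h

e h

e h: 2 trees
e h h: 1 tree
e e h: 1 tree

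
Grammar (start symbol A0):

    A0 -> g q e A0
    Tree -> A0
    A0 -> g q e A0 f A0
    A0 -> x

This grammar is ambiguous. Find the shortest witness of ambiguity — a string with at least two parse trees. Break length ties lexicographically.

g q e g q e x f x

length 1: no string has ≥2 trees
length 4: no string has ≥2 trees
length 6: no string has ≥2 trees
length 7: no string has ≥2 trees
length 9: g q e g q e x f x has 2 parse trees

Two derivations of g q e g q e x f x:
  A0 ⇒ g q e A0 ⇒ g q e g q e A0 f A0 ⇒ g q e g q e x f A0 ⇒ g q e g q e x f x
  A0 ⇒ g q e A0 f A0 ⇒ g q e g q e A0 f A0 ⇒ g q e g q e x f A0 ⇒ g q e g q e x f x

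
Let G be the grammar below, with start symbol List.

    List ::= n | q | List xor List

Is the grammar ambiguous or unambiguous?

Witness: n xor n xor n

Derivation 1: List ⇒ List xor List ⇒ n xor List ⇒ n xor List xor List ⇒ n xor n xor List ⇒ n xor n xor n
Derivation 2: List ⇒ List xor List ⇒ List xor List xor List ⇒ n xor List xor List ⇒ n xor n xor List ⇒ n xor n xor n

Two distinct leftmost derivations for the same string.

Ambiguous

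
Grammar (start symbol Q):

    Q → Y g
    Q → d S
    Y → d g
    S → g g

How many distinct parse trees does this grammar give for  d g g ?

2

Parse trees for d g g:
  [Q [Y d g] g]
  [Q d [S g g]]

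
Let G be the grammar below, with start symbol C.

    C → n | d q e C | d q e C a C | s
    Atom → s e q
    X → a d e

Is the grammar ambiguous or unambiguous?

Ambiguous

Witness: d q e d q e n a n

Derivation 1: C ⇒ d q e C ⇒ d q e d q e C a C ⇒ d q e d q e n a C ⇒ d q e d q e n a n
Derivation 2: C ⇒ d q e C a C ⇒ d q e d q e C a C ⇒ d q e d q e n a C ⇒ d q e d q e n a n

Two distinct leftmost derivations for the same string.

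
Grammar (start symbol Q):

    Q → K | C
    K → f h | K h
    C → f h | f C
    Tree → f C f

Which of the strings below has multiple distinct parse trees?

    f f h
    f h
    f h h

f h

f f h: 1 tree
f h: 2 trees
f h h: 1 tree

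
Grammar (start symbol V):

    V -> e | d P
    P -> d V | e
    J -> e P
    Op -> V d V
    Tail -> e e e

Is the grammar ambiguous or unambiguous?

Unambiguous

Only V, P are reachable from V; ignoring the rest: Restricted to the reachable nonterminals, every rule has the form A → t or A → t B, and no two rules for the same A share a first terminal. The grammar encodes a DFA — one run per string.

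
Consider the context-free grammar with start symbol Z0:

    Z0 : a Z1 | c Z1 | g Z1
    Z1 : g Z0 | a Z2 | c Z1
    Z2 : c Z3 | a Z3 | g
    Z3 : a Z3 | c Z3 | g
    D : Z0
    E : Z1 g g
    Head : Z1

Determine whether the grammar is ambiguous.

Unambiguous

(D, E, Head are unreachable from Z0, so their rules don't affect L(Z0).) The reachable rules are right-linear with at most one rule per (nonterminal, next-terminal) pair. Each input token forces the next rule, so parsing is deterministic.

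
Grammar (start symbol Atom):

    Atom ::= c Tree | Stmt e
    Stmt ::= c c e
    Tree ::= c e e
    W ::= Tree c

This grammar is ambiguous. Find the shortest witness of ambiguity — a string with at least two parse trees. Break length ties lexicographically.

length 4: c c e e has 2 parse trees

Two derivations of c c e e:
  Atom ⇒ c Tree ⇒ c c e e
  Atom ⇒ Stmt e ⇒ c c e e

c c e e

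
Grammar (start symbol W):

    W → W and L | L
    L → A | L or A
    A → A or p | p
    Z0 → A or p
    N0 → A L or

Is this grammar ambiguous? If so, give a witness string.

Witness: p or p

Derivation 1: W ⇒ L ⇒ A ⇒ A or p ⇒ p or p
Derivation 2: W ⇒ L ⇒ L or A ⇒ A or A ⇒ p or A ⇒ p or p

Two distinct leftmost derivations for the same string.

Ambiguous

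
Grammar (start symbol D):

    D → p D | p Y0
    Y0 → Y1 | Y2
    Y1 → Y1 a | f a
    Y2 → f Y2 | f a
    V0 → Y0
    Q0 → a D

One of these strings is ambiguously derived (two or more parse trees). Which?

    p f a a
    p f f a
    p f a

p f a

p f a a: 1 tree
p f f a: 1 tree
p f a: 2 trees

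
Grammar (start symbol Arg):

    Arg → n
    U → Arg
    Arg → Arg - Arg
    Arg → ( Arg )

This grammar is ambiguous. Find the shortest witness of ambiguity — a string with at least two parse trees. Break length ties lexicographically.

n - n - n

length 1: no string has ≥2 trees
length 3: no string has ≥2 trees
length 5: n - n - n has 2 parse trees

Two derivations of n - n - n:
  Arg ⇒ Arg - Arg ⇒ n - Arg ⇒ n - Arg - Arg ⇒ n - n - Arg ⇒ n - n - n
  Arg ⇒ Arg - Arg ⇒ Arg - Arg - Arg ⇒ n - Arg - Arg ⇒ n - n - Arg ⇒ n - n - n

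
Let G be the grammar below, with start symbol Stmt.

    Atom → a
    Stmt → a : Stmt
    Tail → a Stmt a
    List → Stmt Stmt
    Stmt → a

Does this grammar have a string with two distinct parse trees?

(List, Tail, Atom are unreachable from Stmt, so their rules don't affect L(Stmt).) Right-recursive list with a separator: after each atom, whether the separator follows determines the rule. One parse per string.

Unambiguous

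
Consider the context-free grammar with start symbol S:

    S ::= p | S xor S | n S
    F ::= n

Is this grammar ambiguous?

Witness: n p xor p

Derivation 1: S ⇒ S xor S ⇒ n S xor S ⇒ n p xor S ⇒ n p xor p
Derivation 2: S ⇒ n S ⇒ n S xor S ⇒ n p xor S ⇒ n p xor p

Two distinct leftmost derivations for the same string.

Ambiguous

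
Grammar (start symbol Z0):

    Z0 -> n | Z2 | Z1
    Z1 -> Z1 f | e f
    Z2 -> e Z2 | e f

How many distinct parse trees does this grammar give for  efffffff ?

Parse trees for efffffff:
  [Z0 [Z1 [Z1 [Z1 [Z1 [Z1 [Z1 [Z1 e f] f] f] f] f] f] f]]

1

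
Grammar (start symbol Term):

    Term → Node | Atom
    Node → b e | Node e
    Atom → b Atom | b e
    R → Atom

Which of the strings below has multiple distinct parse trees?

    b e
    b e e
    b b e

b e

b e: 2 trees
b e e: 1 tree
b b e: 1 tree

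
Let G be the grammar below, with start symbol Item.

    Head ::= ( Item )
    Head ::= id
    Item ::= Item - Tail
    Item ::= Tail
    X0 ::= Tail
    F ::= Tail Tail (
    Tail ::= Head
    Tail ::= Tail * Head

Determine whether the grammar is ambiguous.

Unambiguous

(F, X0 are unreachable from Item, so their rules don't affect L(Item).) The grammar is stratified — Item handles '-' (left-recursive), Tail handles '*', Head atoms. Each operator has a fixed associativity and precedence level, so every string has one parse.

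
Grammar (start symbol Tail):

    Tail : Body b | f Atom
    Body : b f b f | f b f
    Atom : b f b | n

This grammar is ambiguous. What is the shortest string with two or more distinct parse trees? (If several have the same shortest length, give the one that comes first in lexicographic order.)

length 2: no string has ≥2 trees
length 4: f b f b has 2 parse trees

Two derivations of f b f b:
  Tail ⇒ Body b ⇒ f b f b
  Tail ⇒ f Atom ⇒ f b f b

f b f b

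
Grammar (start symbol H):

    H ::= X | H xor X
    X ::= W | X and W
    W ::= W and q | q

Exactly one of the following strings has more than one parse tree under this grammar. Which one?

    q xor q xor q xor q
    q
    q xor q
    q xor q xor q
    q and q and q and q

q and q and q and q

q xor q xor q xor q: 1 tree
q: 1 tree
q xor q: 1 tree
q xor q xor q: 1 tree
q and q and q and q: 8 trees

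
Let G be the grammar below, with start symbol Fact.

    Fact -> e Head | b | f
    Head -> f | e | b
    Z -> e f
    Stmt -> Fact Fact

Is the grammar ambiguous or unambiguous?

Only Fact, Head are reachable from Fact; ignoring the rest: Each reachable nonterminal has at most one production per leading terminal, and all productions are right-linear; the derivation is determined token-by-token.

Unambiguous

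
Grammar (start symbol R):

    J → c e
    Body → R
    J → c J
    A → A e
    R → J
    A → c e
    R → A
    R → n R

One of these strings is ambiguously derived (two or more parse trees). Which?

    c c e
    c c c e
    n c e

c c e: 1 tree
c c c e: 1 tree
n c e: 2 trees

n c e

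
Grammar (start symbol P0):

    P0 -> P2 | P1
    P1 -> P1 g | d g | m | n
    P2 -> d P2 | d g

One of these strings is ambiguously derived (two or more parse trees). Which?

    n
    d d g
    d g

n: 1 tree
d d g: 1 tree
d g: 2 trees

d g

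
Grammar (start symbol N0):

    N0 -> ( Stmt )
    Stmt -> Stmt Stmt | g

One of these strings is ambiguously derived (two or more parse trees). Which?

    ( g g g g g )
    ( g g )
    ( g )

( g g g g g )

( g g g g g ): 14 trees
( g g ): 1 tree
( g ): 1 tree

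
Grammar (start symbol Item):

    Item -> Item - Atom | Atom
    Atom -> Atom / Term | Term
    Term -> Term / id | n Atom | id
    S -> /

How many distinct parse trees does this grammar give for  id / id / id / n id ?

4

Parse trees for id / id / id / n id:
  [Item [Atom [Atom [Atom [Term id]] / [Term [Term id] / id]] / [Term n [Atom [Term id]]]]]
  [Item [Atom [Atom [Atom [Atom [Term id]] / [Term id]] / [Term id]] / [Term n [Atom [Term id]]]]]
  [Item [Atom [Atom [Atom [Term [Term id] / id]] / [Term id]] / [Term n [Atom [Term id]]]]]
  [Item [Atom [Atom [Term [Term [Term id] / id] / id]] / [Term n [Atom [Term id]]]]]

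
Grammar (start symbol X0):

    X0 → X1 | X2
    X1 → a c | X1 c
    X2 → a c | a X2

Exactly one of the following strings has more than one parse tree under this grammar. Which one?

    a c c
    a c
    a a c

a c

a c c: 1 tree
a c: 2 trees
a a c: 1 tree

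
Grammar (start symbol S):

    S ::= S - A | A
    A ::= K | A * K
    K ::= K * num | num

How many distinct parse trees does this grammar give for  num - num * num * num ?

Parse trees for num - num * num * num:
  [S [S [A [K num]]] - [A [K [K [K num] * num] * num]]]
  [S [S [A [K num]]] - [A [A [K num]] * [K [K num] * num]]]
  [S [S [A [K num]]] - [A [A [K [K num] * num]] * [K num]]]
  [S [S [A [K num]]] - [A [A [A [K num]] * [K num]] * [K num]]]

4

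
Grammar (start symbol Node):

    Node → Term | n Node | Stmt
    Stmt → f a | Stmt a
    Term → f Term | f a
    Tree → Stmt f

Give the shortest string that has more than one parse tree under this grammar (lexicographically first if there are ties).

f a

length 2: f a has 2 parse trees

Two derivations of f a:
  Node ⇒ Term ⇒ f a
  Node ⇒ Stmt ⇒ f a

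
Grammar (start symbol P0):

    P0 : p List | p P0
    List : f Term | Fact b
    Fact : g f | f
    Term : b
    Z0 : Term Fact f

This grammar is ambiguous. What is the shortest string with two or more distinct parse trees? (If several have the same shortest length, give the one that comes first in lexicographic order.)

length 3: p f b has 2 parse trees

Two derivations of p f b:
  P0 ⇒ p List ⇒ p f Term ⇒ p f b
  P0 ⇒ p List ⇒ p Fact b ⇒ p f b

p f b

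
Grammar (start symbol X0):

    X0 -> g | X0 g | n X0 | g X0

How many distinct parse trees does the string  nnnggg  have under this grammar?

16

Parse trees for nnnggg (showing first 6 of 16):
  [X0 [X0 [X0 n [X0 n [X0 n [X0 g]]]] g] g]
  [X0 [X0 n [X0 [X0 n [X0 n [X0 g]]] g]] g]
  [X0 [X0 n [X0 n [X0 [X0 n [X0 g]] g]]] g]
  [X0 [X0 n [X0 n [X0 n [X0 [X0 g] g]]]] g]
  [X0 [X0 n [X0 n [X0 n [X0 g [X0 g]]]]] g]
  [X0 n [X0 [X0 [X0 n [X0 n [X0 g]]] g] g]]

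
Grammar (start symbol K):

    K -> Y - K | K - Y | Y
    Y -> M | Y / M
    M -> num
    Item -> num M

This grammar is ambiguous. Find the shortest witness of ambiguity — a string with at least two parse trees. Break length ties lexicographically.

num - num

length 1: no string has ≥2 trees
length 3: num - num has 2 parse trees

Two derivations of num - num:
  K ⇒ Y - K ⇒ M - K ⇒ num - K ⇒ num - Y ⇒ num - M ⇒ num - num
  K ⇒ K - Y ⇒ Y - Y ⇒ M - Y ⇒ num - Y ⇒ num - M ⇒ num - num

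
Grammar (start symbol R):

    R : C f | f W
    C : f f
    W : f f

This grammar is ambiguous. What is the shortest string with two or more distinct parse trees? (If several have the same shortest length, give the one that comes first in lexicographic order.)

length 3: f f f has 2 parse trees

Two derivations of f f f:
  R ⇒ C f ⇒ f f f
  R ⇒ f W ⇒ f f f

f f f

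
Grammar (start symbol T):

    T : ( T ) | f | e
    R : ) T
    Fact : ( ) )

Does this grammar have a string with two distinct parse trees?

(R, Fact are unreachable from T, so their rules don't affect L(T).) L(T) is { openⁿ atom closeⁿ : n ≥ 0 }. The bracket depth fixes n, and the derivation is forced at every step.

Unambiguous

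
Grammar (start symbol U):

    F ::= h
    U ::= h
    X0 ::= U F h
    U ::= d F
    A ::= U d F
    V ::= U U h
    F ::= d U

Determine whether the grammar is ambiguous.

Unambiguous

(A, V, X0 are unreachable from U, so their rules don't affect L(U).) Restricted to the reachable nonterminals, every rule has the form A → t or A → t B, and no two rules for the same A share a first terminal. The grammar encodes a DFA — one run per string.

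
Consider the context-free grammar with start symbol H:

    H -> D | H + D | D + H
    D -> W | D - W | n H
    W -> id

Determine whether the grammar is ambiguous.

Ambiguous

Witness: id + id

Derivation 1: H ⇒ H + D ⇒ D + D ⇒ W + D ⇒ id + D ⇒ id + W ⇒ id + id
Derivation 2: H ⇒ D + H ⇒ W + H ⇒ id + H ⇒ id + D ⇒ id + W ⇒ id + id

Two distinct leftmost derivations for the same string.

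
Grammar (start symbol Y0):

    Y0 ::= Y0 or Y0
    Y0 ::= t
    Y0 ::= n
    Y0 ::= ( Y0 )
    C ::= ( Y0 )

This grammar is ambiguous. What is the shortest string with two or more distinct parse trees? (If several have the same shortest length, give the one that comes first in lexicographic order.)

n or n or n

length 1: no string has ≥2 trees
length 3: no string has ≥2 trees
length 5: n or n or n has 2 parse trees

Two derivations of n or n or n:
  Y0 ⇒ Y0 or Y0 ⇒ Y0 or Y0 or Y0 ⇒ n or Y0 or Y0 ⇒ n or n or Y0 ⇒ n or n or n
  Y0 ⇒ Y0 or Y0 ⇒ n or Y0 ⇒ n or Y0 or Y0 ⇒ n or n or Y0 ⇒ n or n or n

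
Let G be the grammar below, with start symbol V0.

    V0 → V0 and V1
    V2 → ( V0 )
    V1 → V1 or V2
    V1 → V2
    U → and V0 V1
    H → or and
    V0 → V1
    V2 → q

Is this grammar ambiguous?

Only V0, V1, V2 are reachable from V0; ignoring the rest: The grammar is stratified — V0 handles 'and' (left-recursive), V1 handles 'or', V2 atoms. Each operator has a fixed associativity and precedence level, so every string has one parse.

Unambiguous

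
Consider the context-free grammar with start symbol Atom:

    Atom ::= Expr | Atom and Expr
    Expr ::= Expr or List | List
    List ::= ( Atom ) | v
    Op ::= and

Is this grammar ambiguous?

Only Atom, Expr, List are reachable from Atom; ignoring the rest: The grammar is stratified — Atom handles 'and' (left-recursive), Expr handles 'or', List atoms. Each operator has a fixed associativity and precedence level, so every string has one parse.

Unambiguous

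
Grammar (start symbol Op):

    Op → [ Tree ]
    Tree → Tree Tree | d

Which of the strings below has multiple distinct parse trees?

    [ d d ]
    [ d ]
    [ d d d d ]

[ d d d d ]

[ d d ]: 1 tree
[ d ]: 1 tree
[ d d d d ]: 5 trees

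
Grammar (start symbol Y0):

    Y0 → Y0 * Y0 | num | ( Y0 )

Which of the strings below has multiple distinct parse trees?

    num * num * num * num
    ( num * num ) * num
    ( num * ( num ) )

num * num * num * num: 5 trees
( num * num ) * num: 1 tree
( num * ( num ) ): 1 tree

num * num * num * num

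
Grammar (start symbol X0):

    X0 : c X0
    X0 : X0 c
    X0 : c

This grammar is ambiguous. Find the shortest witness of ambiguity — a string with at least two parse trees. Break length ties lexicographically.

c c

length 1: no string has ≥2 trees
length 2: c c has 2 parse trees

Two derivations of c c:
  X0 ⇒ c X0 ⇒ c c
  X0 ⇒ X0 c ⇒ c c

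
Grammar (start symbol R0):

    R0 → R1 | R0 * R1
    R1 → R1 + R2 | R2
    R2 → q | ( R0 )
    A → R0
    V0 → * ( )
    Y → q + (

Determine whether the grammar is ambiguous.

Unambiguous

(A, V0, Y are unreachable from R0, so their rules don't affect L(R0).) This is a standard precedence ladder (R0 over R1 over R2), with each level left-recursive on its own operator ('*' at R0, '+' at R1). That structure is LR(1), hence unambiguous.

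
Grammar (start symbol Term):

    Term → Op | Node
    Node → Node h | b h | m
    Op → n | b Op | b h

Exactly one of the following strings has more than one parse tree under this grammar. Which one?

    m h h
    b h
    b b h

m h h: 1 tree
b h: 2 trees
b b h: 1 tree

b h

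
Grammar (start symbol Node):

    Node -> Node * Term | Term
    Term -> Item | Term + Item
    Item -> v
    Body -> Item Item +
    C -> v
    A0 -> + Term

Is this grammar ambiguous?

Unambiguous

(Body, C, A0 are unreachable from Node, so their rules don't affect L(Node).) This is a standard precedence ladder (Node over Term over Item), with each level left-recursive on its own operator ('*' at Node, '+' at Term). That structure is LR(1), hence unambiguous.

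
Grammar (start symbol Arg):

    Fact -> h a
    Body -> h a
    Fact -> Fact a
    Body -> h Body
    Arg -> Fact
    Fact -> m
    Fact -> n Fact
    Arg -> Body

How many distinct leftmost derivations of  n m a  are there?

Parse trees for n m a:
  [Arg [Fact [Fact n [Fact m]] a]]
  [Arg [Fact n [Fact [Fact m] a]]]

2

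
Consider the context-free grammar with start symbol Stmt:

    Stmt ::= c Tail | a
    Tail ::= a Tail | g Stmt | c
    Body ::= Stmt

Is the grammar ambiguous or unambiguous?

(Body is unreachable from Stmt, so its rules don't affect L(Stmt).) Each reachable nonterminal has at most one production per leading terminal, and all productions are right-linear; the derivation is determined token-by-token.

Unambiguous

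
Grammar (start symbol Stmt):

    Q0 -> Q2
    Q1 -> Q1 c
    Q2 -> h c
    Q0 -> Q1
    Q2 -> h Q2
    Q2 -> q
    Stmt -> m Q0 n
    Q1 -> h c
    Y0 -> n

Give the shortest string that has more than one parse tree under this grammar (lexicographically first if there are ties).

length 3: no string has ≥2 trees
length 4: m h c n has 2 parse trees

Two derivations of m h c n:
  Stmt ⇒ m Q0 n ⇒ m Q2 n ⇒ m h c n
  Stmt ⇒ m Q0 n ⇒ m Q1 n ⇒ m h c n

m h c n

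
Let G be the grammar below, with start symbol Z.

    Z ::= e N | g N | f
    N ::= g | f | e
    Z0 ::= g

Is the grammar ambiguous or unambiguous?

Unambiguous

Only Z, N are reachable from Z; ignoring the rest: The reachable rules are right-linear with at most one rule per (nonterminal, next-terminal) pair. Each input token forces the next rule, so parsing is deterministic.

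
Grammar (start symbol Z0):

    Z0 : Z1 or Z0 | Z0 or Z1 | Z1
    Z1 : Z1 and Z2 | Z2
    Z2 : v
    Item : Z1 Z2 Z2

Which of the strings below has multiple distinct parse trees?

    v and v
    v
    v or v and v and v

v and v: 1 tree
v: 1 tree
v or v and v and v: 2 trees

v or v and v and v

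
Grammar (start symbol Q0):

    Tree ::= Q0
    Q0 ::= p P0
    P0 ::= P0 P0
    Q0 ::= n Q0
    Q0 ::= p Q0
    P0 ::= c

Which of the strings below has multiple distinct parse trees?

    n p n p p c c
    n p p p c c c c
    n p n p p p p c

n p p p c c c c

n p n p p c c: 1 tree
n p p p c c c c: 5 trees
n p n p p p p c: 1 tree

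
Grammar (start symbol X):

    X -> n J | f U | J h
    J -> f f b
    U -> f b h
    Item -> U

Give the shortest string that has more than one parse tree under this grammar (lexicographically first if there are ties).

length 4: f f b h has 2 parse trees

Two derivations of f f b h:
  X ⇒ f U ⇒ f f b h
  X ⇒ J h ⇒ f f b h

f f b h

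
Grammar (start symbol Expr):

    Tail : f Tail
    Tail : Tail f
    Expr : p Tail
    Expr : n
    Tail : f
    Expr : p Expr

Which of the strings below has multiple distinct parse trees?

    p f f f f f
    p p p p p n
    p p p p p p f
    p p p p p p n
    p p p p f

p f f f f f: 16 trees
p p p p p n: 1 tree
p p p p p p f: 1 tree
p p p p p p n: 1 tree
p p p p f: 1 tree

p f f f f f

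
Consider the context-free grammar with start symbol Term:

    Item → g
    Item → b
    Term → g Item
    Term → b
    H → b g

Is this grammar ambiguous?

Unambiguous

(H is unreachable from Term, so its rules don't affect L(Term).) Each reachable nonterminal has at most one production per leading terminal, and all productions are right-linear; the derivation is determined token-by-token.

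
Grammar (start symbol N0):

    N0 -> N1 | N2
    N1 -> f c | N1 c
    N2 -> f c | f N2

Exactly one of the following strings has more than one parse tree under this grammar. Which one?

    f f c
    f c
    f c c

f f c: 1 tree
f c: 2 trees
f c c: 1 tree

f c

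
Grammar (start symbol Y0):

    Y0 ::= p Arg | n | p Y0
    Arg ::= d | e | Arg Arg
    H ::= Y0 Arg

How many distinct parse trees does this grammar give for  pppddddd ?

14

Parse trees for pppddddd (showing first 6 of 14):
  [Y0 p [Y0 p [Y0 p [Arg [Arg d] [Arg [Arg d] [Arg [Arg d] [Arg [Arg d] [Arg d]]]]]]]]
  [Y0 p [Y0 p [Y0 p [Arg [Arg d] [Arg [Arg d] [Arg [Arg [Arg d] [Arg d]] [Arg d]]]]]]]
  [Y0 p [Y0 p [Y0 p [Arg [Arg d] [Arg [Arg [Arg d] [Arg d]] [Arg [Arg d] [Arg d]]]]]]]
  [Y0 p [Y0 p [Y0 p [Arg [Arg d] [Arg [Arg [Arg d] [Arg [Arg d] [Arg d]]] [Arg d]]]]]]
  [Y0 p [Y0 p [Y0 p [Arg [Arg d] [Arg [Arg [Arg [Arg d] [Arg d]] [Arg d]] [Arg d]]]]]]
  [Y0 p [Y0 p [Y0 p [Arg [Arg [Arg d] [Arg d]] [Arg [Arg d] [Arg [Arg d] [Arg d]]]]]]]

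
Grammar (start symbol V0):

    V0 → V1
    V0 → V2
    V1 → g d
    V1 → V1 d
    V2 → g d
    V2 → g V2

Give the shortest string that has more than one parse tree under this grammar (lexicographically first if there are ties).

length 2: g d has 2 parse trees

Two derivations of g d:
  V0 ⇒ V1 ⇒ g d
  V0 ⇒ V2 ⇒ g d

g d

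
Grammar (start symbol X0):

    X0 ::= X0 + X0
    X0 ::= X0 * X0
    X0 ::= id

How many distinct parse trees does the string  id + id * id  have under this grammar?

2

Parse trees for id + id * id:
  [X0 [X0 id] + [X0 [X0 id] * [X0 id]]]
  [X0 [X0 [X0 id] + [X0 id]] * [X0 id]]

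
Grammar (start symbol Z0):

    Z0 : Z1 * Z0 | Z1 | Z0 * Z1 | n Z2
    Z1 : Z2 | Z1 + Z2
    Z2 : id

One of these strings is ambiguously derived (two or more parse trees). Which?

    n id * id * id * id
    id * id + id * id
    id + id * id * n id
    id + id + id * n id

id * id + id * id

n id * id * id * id: 1 tree
id * id + id * id: 4 trees
id + id * id * n id: 1 tree
id + id + id * n id: 1 tree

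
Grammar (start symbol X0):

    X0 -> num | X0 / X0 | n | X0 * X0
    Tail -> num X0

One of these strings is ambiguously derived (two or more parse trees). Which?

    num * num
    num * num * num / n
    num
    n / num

num * num * num / n

num * num: 1 tree
num * num * num / n: 5 trees
num: 1 tree
n / num: 1 tree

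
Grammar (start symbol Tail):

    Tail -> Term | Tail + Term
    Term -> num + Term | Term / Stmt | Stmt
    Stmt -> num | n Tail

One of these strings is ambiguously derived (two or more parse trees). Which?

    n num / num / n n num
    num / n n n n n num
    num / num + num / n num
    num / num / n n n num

n num / num / n n num: 3 trees
num / n n n n n num: 1 tree
num / num + num / n num: 1 tree
num / num / n n n num: 1 tree

n num / num / n n num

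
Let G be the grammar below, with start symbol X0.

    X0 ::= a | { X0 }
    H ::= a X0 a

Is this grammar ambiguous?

(H is unreachable from X0, so its rules don't affect L(X0).) L(X0) is { openⁿ atom closeⁿ : n ≥ 0 }. The bracket depth fixes n, and the derivation is forced at every step.

Unambiguous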